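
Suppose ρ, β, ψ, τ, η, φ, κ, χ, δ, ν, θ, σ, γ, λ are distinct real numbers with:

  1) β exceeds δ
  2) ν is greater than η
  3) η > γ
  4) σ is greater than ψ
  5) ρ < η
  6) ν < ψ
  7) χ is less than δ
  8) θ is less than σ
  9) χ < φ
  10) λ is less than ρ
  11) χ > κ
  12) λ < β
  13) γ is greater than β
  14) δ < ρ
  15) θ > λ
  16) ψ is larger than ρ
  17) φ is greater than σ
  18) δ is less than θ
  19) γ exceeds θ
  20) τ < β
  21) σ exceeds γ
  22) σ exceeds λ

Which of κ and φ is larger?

Link the given pairs in sequence: κ < χ; χ < δ; δ < θ; θ < γ; γ < η; η < ν; ν < ψ; ψ < σ; σ < φ.
Together: κ < χ < δ < θ < γ < η < ν < ψ < σ < φ.
So κ < φ; φ is the larger of the two.

φ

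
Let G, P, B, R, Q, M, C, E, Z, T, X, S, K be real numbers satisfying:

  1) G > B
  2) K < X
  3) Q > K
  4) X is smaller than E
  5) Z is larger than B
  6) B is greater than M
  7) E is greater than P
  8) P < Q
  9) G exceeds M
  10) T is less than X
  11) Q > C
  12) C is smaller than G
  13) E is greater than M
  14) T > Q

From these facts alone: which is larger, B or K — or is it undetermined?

Following every chain through K: above K we get Q, T, X, E.
B is not reached, and no chain runs the other way from B to K.
So the given relations leave the order of K and B undetermined.

undetermined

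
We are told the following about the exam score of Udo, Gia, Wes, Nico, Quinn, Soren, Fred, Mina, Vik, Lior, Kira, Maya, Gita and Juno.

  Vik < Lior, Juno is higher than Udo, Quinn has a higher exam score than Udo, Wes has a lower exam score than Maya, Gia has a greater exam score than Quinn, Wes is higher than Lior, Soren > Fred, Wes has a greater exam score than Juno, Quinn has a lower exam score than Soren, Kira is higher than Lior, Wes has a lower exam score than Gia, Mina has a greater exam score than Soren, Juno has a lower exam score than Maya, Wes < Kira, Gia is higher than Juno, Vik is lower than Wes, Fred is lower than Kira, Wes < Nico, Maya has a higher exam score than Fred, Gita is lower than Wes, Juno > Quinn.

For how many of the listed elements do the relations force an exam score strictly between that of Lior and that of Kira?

Chaining upward from Lior reaches: Wes, Nico, Maya, Gia.
Chaining downward from Kira reaches: Vik, Gita, Udo, Quinn, Fred, Juno, Wes.
Strictly between Lior and Kira are those in both lists: Wes — 1 element.

1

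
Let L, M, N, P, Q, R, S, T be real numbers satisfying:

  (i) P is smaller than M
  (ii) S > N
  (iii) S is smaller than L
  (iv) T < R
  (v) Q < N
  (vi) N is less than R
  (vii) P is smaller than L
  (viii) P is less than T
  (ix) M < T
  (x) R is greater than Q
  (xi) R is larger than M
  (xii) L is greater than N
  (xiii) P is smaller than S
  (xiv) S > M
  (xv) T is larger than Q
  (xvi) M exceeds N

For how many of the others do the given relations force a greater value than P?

Directly above P: M, S, L, T.
One step further: R (5 so far).
Nothing else is reachable above P; 5 in all.

5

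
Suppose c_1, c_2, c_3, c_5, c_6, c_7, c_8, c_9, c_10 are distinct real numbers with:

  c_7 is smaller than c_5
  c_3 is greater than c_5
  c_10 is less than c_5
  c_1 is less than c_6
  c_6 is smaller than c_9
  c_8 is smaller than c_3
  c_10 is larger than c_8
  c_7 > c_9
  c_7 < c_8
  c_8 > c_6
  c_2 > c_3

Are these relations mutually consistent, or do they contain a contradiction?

consistent

The single ordering c_1 < c_6 < c_9 < c_7 < c_8 < c_10 < c_5 < c_3 < c_2 satisfies every listed relation, so no contradiction arises.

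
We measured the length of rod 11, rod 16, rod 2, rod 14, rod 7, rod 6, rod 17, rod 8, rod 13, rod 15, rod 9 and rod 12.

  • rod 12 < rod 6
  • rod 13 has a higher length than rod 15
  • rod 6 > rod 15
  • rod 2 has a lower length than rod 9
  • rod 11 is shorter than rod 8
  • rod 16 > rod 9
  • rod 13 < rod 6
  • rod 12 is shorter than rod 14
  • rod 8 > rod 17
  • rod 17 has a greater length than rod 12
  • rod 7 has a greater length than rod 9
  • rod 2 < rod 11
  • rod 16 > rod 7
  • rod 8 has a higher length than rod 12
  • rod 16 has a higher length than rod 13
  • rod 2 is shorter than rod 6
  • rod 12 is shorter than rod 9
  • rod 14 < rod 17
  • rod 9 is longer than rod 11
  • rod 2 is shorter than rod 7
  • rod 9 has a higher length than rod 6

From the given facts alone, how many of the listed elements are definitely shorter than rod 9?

From rod 9 the given relations immediately reach rod 2, rod 12, rod 11, rod 6.
From those, rod 15, rod 13 — 6 in total.
Nothing else is reachable below rod 9; 6 in all.

6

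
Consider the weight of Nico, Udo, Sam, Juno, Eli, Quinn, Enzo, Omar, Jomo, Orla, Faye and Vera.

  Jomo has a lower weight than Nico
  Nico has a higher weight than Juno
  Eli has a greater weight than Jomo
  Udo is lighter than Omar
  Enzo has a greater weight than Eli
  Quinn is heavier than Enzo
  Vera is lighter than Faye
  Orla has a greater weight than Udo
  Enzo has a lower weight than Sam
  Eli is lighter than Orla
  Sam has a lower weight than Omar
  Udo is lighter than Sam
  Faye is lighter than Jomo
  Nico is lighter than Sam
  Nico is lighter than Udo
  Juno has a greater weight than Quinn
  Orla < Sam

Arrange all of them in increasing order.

Each adjacent pair is fixed by a given relation: Vera < Faye; Faye < Jomo; Jomo < Eli; Eli < Enzo; Enzo < Quinn; Quinn < Juno; Juno < Nico; Nico < Udo; Udo < Orla; Orla < Sam; Sam < Omar. Chaining them end to end gives the full order.

Vera < Faye < Jomo < Eli < Enzo < Quinn < Juno < Nico < Udo < Orla < Sam < Omar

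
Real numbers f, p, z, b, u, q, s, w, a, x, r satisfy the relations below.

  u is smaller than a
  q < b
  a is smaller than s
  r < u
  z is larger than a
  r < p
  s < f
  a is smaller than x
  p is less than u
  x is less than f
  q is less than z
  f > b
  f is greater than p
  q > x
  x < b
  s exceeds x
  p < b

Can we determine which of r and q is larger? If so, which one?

The relevant relations are r < p; p < u; u < a; a < x; x < q.
Together: r < p < u < a < x < q.
So q is larger.

q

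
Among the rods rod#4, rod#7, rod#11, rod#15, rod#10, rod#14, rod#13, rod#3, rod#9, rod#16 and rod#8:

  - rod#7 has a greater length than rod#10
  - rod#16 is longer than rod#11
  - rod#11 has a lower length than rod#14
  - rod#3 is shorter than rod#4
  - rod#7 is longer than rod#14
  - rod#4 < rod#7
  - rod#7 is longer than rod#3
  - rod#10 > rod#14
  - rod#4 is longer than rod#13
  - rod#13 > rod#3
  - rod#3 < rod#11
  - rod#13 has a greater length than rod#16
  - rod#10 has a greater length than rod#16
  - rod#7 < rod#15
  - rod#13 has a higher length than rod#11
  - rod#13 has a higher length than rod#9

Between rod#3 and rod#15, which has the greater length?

rod#15

The relevant relations are rod#3 < rod#11; rod#11 < rod#13; rod#13 < rod#4; rod#4 < rod#7; rod#7 < rod#15.
Chaining these gives rod#3 < rod#11 < rod#13 < rod#4 < rod#7 < rod#15.
So rod#3 < rod#15; rod#15 is the longer of the two.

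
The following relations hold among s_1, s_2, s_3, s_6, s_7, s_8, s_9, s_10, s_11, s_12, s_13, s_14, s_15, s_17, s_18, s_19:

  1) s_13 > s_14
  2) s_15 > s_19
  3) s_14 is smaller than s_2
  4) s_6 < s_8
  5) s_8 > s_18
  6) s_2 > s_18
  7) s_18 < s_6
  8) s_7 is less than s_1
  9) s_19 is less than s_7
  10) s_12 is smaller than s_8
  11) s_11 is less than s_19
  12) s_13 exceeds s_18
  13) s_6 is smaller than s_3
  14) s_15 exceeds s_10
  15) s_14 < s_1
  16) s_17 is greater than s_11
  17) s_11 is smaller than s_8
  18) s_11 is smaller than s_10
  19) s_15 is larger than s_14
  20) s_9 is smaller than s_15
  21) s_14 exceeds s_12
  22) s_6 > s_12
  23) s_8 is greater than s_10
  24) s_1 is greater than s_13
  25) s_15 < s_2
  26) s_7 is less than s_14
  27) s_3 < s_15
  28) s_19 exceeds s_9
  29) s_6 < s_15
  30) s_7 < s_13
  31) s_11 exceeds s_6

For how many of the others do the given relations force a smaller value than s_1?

From s_1 the given relations immediately reach s_7, s_14, s_13.
From those, s_18, s_12, s_19 — 6 in total.
From those, s_9, s_11 — 8 in total.
From those, s_6 — 9 in total.
Nothing else is reachable below s_1; 9 in all.

9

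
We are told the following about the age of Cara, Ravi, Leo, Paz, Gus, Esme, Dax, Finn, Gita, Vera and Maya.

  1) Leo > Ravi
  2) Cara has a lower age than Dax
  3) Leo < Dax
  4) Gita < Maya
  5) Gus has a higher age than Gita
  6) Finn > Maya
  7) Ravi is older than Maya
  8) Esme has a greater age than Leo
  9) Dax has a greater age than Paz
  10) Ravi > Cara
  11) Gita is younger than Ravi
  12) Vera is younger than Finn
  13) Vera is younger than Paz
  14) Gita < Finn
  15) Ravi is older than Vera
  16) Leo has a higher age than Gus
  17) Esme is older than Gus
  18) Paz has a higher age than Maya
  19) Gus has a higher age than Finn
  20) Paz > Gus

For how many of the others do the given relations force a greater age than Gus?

4

The elements the relations force above Gus are Paz, Leo, Esme, Dax — no chain reaches any other.
That is 4.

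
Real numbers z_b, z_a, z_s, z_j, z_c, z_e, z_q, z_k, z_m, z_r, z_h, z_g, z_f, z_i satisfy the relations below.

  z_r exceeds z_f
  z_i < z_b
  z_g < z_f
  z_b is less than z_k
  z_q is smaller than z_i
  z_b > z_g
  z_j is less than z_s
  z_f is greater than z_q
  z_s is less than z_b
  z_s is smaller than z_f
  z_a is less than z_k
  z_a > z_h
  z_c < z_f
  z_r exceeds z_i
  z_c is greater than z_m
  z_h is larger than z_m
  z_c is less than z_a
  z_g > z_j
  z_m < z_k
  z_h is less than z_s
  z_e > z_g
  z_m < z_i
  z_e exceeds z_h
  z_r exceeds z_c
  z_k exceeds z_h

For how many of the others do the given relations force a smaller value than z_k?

10

From z_k the given relations immediately reach z_m, z_h, z_a, z_b.
From those, z_c, z_i, z_s, z_g — 8 in total.
From those, z_j, z_q — 10 in total.
Nothing else is reachable below z_k; 10 in all.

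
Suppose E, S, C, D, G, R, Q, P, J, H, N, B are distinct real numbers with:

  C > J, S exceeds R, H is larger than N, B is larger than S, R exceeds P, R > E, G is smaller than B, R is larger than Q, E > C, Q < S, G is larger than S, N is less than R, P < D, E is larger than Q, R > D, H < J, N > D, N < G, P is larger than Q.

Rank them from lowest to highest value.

Nothing is placed below Q, so it is least; from there Q < P; P < D; D < N; N < H; H < J; J < C; C < E; E < R; R < S; S < G; G < B, each given directly.

Q < P < D < N < H < J < C < E < R < S < G < B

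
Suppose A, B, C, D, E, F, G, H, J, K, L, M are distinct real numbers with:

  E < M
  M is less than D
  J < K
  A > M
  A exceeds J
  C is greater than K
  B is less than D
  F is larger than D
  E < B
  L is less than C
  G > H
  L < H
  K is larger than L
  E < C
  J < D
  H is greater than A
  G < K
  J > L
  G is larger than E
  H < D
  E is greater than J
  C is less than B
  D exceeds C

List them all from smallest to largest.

The consecutive links are each given: L < J; J < E; E < M; M < A; A < H; H < G; G < K; K < C; C < B; B < D; D < F.

L < J < E < M < A < H < G < K < C < B < D < F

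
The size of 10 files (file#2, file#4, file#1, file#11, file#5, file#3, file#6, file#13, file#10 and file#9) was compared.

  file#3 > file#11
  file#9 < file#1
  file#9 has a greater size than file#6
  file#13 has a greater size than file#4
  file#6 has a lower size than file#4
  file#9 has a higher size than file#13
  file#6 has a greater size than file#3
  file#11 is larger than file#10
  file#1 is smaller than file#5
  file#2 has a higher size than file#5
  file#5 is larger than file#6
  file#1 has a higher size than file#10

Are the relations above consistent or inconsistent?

Every relation is compatible with file#10 < file#11 < file#3 < file#6 < file#4 < file#13 < file#9 < file#1 < file#5 < file#2; the set is consistent.

consistent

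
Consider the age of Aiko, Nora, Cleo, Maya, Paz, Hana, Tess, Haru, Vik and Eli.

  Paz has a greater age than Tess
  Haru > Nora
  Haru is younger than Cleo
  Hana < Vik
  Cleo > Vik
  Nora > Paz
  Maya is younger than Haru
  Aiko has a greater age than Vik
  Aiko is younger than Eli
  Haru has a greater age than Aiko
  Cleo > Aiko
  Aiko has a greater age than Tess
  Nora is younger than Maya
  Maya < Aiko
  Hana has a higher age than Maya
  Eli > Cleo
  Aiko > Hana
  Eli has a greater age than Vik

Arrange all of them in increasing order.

Nothing is placed below Tess, so it is least; from there Tess < Paz; Paz < Nora; Nora < Maya; Maya < Hana; Hana < Vik; Vik < Aiko; Aiko < Haru; Haru < Cleo; Cleo < Eli, each given directly.

Tess < Paz < Nora < Maya < Hana < Vik < Aiko < Haru < Cleo < Eli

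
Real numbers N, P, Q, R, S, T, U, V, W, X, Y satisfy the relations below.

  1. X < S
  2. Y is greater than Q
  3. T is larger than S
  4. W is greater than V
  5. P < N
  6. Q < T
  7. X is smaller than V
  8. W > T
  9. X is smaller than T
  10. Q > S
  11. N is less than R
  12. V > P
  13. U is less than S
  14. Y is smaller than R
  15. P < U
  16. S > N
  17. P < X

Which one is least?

P

Chaining upward from P: directly above it, U, X, N, V; then S, T, W, R; then Q; then Y.
That covers every other element, and nothing is given below P, so P is the least.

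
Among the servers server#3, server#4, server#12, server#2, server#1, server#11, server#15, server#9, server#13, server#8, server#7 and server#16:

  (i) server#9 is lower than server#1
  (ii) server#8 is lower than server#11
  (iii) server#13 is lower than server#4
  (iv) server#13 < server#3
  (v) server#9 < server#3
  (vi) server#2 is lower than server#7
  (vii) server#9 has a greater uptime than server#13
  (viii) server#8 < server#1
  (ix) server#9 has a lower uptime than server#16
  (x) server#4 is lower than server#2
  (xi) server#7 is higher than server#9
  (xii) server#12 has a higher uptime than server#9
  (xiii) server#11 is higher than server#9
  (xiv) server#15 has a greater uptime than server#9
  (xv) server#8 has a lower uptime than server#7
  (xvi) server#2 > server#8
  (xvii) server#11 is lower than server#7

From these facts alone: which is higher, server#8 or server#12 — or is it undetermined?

Following every chain through server#8: above server#8 we get server#11, server#2, server#7, server#1.
server#12 is not reached, and no chain runs the other way from server#12 to server#8.
So the given relations leave the order of server#8 and server#12 undetermined.

undetermined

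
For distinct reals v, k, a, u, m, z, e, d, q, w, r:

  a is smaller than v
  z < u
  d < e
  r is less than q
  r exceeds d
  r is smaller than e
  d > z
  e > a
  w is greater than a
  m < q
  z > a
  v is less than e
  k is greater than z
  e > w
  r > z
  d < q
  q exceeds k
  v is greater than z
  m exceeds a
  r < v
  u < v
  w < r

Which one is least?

a

Chaining upward from a: directly above it, z, m, w, v, e; then d, u, r, k, q.
That covers every other element, and nothing is given below a, so a is the least.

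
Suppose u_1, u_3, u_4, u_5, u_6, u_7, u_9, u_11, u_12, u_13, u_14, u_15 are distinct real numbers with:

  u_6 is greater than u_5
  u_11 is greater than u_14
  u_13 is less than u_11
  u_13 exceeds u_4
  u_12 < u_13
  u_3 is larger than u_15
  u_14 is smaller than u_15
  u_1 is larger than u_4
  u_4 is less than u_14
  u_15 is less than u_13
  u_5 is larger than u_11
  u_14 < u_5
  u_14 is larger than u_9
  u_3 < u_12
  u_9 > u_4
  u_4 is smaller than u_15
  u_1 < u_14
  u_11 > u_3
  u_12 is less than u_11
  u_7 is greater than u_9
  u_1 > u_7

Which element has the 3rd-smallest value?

u_7

The consecutive relations fix a unique order: u_4 < u_9 < u_7 < u_1 < u_14 < u_15 < u_3 < u_12 < u_13 < u_11 < u_5 < u_6.
The 3rd smallest is u_7.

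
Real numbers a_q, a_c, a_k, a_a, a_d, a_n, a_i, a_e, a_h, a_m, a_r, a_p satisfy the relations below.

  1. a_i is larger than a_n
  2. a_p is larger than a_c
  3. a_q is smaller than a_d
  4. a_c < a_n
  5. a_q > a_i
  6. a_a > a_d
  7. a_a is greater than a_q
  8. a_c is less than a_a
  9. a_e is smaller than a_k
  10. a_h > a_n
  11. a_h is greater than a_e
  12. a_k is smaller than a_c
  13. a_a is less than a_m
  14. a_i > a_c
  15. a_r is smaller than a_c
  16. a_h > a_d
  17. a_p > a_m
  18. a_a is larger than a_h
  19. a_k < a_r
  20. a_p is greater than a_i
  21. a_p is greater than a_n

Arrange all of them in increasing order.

a_e < a_k < a_r < a_c < a_n < a_i < a_q < a_d < a_h < a_a < a_m < a_p

The consecutive links are each given: a_e < a_k; a_k < a_r; a_r < a_c; a_c < a_n; a_n < a_i; a_i < a_q; a_q < a_d; a_d < a_h; a_h < a_a; a_a < a_m; a_m < a_p.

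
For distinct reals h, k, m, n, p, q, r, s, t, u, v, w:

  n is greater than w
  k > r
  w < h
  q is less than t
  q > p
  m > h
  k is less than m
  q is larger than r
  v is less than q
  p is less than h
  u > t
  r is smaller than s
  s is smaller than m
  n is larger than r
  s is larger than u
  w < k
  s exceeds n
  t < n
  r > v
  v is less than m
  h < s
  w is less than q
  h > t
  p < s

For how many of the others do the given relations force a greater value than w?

8

The elements the relations force above w are q, t, n, h, u, k, s, m — no chain reaches any other.
That is 8.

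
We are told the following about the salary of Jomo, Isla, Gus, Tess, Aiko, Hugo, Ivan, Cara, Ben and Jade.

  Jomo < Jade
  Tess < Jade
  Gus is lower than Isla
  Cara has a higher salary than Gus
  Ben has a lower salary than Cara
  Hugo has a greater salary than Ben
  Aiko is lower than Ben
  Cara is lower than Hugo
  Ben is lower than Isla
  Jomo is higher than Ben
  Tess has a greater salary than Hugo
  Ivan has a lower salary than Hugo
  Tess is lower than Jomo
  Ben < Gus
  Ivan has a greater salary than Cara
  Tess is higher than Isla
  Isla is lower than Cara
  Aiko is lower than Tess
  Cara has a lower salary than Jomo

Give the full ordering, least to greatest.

Aiko < Ben < Gus < Isla < Cara < Ivan < Hugo < Tess < Jomo < Jade

Each adjacent pair is fixed by a given relation: Aiko < Ben; Ben < Gus; Gus < Isla; Isla < Cara; Cara < Ivan; Ivan < Hugo; Hugo < Tess; Tess < Jomo; Jomo < Jade. Chaining them end to end gives the full order.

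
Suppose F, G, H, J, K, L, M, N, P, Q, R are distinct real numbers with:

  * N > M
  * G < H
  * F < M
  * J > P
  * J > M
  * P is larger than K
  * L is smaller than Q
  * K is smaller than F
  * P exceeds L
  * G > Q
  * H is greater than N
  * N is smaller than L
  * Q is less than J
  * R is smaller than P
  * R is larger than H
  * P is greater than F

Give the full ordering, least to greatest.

K < F < M < N < L < Q < G < H < R < P < J

Nothing is placed below K, so it is least; from there K < F; F < M; M < N; N < L; L < Q; Q < G; G < H; H < R; R < P; P < J, each given directly.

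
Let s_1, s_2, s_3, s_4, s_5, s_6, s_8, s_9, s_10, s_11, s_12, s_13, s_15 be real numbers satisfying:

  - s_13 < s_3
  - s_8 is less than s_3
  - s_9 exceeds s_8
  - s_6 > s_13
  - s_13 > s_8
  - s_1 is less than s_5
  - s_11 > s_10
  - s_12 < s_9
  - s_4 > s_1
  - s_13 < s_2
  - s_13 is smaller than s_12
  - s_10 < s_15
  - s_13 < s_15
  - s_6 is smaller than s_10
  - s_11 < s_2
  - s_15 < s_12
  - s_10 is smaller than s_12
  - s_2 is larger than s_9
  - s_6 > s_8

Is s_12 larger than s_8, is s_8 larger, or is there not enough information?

Following the relations from s_8: s_8 < s_6 < s_10 < s_15 < s_12.
So s_12 is larger.

s_12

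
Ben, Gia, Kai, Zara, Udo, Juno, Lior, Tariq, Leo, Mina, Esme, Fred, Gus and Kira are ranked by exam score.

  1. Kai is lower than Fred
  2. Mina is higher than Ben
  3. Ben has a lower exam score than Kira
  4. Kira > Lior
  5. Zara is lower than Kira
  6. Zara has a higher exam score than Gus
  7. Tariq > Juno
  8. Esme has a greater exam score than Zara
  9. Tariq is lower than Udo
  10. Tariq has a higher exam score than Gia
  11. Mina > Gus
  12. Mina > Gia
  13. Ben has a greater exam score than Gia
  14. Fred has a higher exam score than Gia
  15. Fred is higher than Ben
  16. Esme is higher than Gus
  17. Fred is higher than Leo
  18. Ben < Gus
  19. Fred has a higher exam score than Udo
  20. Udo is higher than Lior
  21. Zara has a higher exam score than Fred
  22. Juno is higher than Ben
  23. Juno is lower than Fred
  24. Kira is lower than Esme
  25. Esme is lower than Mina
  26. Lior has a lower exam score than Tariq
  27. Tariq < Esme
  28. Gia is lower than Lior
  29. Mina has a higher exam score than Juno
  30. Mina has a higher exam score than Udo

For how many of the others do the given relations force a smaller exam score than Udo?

From Udo the given relations immediately reach Lior, Tariq.
From those, Gia, Juno — 4 in total.
From those, Ben — 5 in total.
Nothing else is reachable below Udo; 5 in all.

5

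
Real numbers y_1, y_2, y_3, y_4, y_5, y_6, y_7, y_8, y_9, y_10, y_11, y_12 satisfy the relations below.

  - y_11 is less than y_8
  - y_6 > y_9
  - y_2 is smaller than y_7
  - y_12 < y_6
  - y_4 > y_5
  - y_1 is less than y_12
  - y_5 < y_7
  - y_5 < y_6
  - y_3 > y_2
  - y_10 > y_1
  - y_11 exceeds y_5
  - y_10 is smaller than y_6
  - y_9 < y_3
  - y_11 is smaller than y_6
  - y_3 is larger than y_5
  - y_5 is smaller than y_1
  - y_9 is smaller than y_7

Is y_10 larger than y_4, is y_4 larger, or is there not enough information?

undetermined

Following every chain through y_10: above y_10 we get y_6; below y_10 we get y_5, y_1.
y_4 is not reached, and no chain runs the other way from y_4 to y_10.
So the given relations leave the order of y_10 and y_4 undetermined.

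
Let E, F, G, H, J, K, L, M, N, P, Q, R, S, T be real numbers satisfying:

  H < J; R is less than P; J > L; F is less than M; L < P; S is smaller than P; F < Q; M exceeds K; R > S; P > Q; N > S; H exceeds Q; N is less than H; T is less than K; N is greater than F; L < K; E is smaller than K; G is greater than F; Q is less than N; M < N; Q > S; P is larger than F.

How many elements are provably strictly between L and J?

Chaining upward from L reaches: K, M, N, H, P.
Chaining downward from J reaches: E, S, T, F, K, M, Q, N, H.
Strictly between L and J are those in both lists: K, M, N, H — 4 elements.

4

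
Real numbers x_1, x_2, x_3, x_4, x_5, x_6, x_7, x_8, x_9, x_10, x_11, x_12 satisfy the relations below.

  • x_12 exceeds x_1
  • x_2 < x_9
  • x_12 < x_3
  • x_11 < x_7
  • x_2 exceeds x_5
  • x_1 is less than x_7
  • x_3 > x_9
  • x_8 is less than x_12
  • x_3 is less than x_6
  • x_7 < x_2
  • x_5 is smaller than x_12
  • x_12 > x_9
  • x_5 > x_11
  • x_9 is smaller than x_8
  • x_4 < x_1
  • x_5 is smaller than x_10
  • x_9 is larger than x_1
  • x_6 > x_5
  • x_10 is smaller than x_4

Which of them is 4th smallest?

Chaining the given pairs: x_11 < x_5 < x_10 < x_4 < x_1 < x_7 < x_2 < x_9 < x_8 < x_12 < x_3 < x_6.
Counting 4 from the smallest end gives x_4.

x_4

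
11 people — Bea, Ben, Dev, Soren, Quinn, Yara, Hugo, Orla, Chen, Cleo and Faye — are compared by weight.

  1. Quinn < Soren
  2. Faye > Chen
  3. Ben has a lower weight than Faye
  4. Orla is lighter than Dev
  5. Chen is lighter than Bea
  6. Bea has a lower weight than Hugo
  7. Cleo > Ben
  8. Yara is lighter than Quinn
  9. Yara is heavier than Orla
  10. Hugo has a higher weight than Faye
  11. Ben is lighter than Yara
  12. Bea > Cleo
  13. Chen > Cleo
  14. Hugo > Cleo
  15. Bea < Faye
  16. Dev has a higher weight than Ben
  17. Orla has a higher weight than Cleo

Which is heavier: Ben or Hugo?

The relevant relations are Ben < Cleo; Cleo < Chen; Chen < Bea; Bea < Faye; Faye < Hugo.
Together: Ben < Cleo < Chen < Bea < Faye < Hugo.
So Ben < Hugo; Hugo is the heavier of the two.

Hugo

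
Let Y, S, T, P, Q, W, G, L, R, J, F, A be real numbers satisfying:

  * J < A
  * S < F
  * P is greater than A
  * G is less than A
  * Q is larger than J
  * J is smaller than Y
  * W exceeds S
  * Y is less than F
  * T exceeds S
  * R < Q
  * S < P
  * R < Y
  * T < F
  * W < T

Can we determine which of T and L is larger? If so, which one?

Following every chain through L: nothing is chained to L.
T is not reached, and no chain runs the other way from T to L.
So the given relations leave the order of L and T undetermined.

undetermined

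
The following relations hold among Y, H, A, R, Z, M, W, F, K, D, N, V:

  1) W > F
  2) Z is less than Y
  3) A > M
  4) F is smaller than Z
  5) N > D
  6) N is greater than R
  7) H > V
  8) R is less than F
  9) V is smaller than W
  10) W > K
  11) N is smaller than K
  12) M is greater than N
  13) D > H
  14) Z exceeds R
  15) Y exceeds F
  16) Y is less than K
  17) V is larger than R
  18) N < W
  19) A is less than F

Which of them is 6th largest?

A

The consecutive relations fix a unique order: R < V < H < D < N < M < A < F < Z < Y < K < W.
Counting 6 from the largest end gives A.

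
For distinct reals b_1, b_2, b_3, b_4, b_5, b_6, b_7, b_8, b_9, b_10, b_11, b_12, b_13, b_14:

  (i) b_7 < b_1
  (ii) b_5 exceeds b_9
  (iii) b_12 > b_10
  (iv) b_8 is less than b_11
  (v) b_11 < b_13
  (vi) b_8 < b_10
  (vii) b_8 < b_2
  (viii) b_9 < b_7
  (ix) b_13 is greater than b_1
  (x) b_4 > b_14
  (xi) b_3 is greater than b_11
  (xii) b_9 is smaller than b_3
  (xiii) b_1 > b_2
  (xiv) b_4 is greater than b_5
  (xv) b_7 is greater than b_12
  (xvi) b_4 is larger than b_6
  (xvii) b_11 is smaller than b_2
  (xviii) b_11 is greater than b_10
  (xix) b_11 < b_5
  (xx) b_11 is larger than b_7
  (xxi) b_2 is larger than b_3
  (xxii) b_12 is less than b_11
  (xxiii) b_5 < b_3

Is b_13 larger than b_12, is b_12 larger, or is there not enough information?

b_12 < b_7 and b_7 < b_11 give b_12 < b_11.
With b_11 < b_5: b_12 < b_7 < b_11 < b_5.
With b_5 < b_3: b_12 < b_7 < b_11 < b_5 < b_3.
Then b_3 < b_2 extends the chain to b_2.
With b_2 < b_1: b_12 < b_7 < b_11 < b_5 < b_3 < b_2 < b_1.
With b_1 < b_13: b_12 < b_7 < b_11 < b_5 < b_3 < b_2 < b_1 < b_13.
So b_13 is larger.

b_13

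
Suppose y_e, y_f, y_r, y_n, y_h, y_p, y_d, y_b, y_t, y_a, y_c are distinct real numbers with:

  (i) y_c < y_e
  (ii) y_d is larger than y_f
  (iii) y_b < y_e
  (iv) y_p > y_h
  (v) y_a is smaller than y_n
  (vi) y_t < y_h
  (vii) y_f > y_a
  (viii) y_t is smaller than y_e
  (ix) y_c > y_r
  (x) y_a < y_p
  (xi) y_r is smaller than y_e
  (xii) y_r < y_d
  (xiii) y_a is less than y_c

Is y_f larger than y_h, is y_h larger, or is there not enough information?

undetermined

Following every chain through y_f: above y_f we get y_d; below y_f we get y_a.
y_h is not reached, and no chain runs the other way from y_h to y_f.
So the given relations leave the order of y_f and y_h undetermined.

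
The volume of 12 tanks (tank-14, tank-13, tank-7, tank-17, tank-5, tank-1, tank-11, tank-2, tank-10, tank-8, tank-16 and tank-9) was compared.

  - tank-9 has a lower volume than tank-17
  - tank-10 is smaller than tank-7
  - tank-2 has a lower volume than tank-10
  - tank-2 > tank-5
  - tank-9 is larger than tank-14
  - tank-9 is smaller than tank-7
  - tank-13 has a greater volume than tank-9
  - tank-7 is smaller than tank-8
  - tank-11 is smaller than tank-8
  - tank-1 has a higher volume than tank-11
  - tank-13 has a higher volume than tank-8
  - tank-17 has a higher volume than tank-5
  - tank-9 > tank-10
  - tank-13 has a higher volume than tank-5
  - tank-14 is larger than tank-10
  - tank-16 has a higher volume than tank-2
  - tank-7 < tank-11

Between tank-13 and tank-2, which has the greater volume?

Chaining the given relations: tank-2 < tank-10 < tank-14 < tank-9 < tank-7 < tank-11 < tank-8 < tank-13.
So tank-2 < tank-13; tank-13 is the larger of the two.

tank-13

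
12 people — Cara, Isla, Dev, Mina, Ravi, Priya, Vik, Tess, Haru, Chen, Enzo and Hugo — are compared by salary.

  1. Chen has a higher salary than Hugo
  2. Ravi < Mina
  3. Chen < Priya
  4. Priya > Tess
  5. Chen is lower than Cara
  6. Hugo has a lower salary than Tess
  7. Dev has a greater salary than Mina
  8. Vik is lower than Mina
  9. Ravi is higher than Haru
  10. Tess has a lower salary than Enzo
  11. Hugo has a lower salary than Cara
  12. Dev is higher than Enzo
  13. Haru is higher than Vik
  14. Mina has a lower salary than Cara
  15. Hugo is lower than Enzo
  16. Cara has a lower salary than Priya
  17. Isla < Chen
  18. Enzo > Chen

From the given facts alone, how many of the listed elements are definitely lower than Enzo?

The elements the relations force below Enzo are Hugo, Isla, Chen, Tess — no chain reaches any other.
That is 4.

4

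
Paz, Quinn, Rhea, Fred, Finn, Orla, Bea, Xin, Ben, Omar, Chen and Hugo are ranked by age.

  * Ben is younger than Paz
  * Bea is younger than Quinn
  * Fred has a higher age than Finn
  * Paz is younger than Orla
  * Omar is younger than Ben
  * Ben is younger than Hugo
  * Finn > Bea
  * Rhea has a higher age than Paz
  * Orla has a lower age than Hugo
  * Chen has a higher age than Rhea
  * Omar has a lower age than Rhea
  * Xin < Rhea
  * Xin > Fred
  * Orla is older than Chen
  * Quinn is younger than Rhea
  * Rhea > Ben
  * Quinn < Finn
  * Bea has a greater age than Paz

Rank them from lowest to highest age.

Each adjacent pair is fixed by a given relation: Omar < Ben; Ben < Paz; Paz < Bea; Bea < Quinn; Quinn < Finn; Finn < Fred; Fred < Xin; Xin < Rhea; Rhea < Chen; Chen < Orla; Orla < Hugo. Chaining them end to end gives the full order.

Omar < Ben < Paz < Bea < Quinn < Finn < Fred < Xin < Rhea < Chen < Orla < Hugo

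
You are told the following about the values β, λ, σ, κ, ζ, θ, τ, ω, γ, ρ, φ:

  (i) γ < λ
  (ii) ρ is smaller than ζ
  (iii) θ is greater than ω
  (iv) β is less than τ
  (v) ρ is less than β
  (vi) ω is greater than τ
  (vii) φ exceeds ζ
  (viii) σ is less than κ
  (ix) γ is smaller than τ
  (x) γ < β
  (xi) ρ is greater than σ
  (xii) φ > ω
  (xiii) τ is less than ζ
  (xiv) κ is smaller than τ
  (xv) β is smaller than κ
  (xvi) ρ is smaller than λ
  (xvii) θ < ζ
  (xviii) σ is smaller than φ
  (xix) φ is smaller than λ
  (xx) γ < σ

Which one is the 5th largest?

ω

Chaining the given pairs: γ < σ < ρ < β < κ < τ < ω < θ < ζ < φ < λ.
Counting 5 from the largest end gives ω.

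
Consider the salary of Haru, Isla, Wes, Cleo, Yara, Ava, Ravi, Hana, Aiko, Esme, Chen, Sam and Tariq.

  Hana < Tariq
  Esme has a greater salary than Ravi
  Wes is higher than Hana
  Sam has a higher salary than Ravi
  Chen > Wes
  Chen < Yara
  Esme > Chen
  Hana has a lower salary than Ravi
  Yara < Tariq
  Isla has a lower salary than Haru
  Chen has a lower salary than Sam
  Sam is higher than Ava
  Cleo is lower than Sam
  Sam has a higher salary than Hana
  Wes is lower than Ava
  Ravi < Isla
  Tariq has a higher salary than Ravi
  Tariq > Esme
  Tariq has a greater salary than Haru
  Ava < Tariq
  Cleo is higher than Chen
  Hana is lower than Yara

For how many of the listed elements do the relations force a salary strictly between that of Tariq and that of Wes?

4

The relations place Wes below Tariq. An element lies strictly between them when it is forced above Wes and also forced below Tariq.
Above Wes: {Chen, Esme, Yara, Ava, Cleo, Sam}. Below Tariq: {Hana, Ravi, Chen, Esme, Isla, Haru, Yara, Ava}.
Intersection: {Chen, Esme, Yara, Ava} — 4.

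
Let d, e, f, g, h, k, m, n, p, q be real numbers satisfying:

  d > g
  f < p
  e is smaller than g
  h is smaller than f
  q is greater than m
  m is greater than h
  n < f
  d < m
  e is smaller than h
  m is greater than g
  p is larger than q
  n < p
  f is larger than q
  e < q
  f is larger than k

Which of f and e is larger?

e < g and g < d give e < d.
With d < m: e < g < d < m.
With m < q: e < g < d < m < q.
With q < f: e < g < d < m < q < f.
So e < f; f is the larger of the two.

f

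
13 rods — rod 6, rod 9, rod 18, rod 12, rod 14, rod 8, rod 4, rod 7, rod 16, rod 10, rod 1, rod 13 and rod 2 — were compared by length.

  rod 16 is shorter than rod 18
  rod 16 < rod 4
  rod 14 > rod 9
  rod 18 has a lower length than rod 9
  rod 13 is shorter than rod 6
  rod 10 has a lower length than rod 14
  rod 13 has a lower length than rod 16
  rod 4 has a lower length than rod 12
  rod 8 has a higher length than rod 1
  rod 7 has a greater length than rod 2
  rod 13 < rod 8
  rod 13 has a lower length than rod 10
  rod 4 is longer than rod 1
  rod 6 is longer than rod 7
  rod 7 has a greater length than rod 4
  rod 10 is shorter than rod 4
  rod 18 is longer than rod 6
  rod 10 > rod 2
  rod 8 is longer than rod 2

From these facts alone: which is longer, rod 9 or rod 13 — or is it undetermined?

rod 9

rod 13 < rod 16 and rod 16 < rod 4 give rod 13 < rod 4.
Then rod 4 < rod 7 extends the chain to rod 7.
Then rod 7 < rod 6 extends the chain to rod 6.
With rod 6 < rod 18: rod 13 < rod 16 < rod 4 < rod 7 < rod 6 < rod 18.
With rod 18 < rod 9: rod 13 < rod 16 < rod 4 < rod 7 < rod 6 < rod 18 < rod 9.
So rod 9 is longer.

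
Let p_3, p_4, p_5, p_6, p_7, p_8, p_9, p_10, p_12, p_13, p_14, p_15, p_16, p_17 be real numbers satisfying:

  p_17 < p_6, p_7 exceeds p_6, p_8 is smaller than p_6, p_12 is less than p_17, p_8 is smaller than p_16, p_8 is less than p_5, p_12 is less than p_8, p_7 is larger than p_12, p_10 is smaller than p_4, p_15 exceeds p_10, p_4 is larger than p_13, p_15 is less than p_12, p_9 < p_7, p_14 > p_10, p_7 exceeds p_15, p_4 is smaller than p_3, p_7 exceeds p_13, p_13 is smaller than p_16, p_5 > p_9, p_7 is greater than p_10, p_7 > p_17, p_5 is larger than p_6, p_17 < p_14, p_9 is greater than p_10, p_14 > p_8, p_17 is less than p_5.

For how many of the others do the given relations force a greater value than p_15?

8

The elements the relations force above p_15 are p_12, p_17, p_8, p_6, p_16, p_5, p_14, p_7 — no chain reaches any other.
That is 8.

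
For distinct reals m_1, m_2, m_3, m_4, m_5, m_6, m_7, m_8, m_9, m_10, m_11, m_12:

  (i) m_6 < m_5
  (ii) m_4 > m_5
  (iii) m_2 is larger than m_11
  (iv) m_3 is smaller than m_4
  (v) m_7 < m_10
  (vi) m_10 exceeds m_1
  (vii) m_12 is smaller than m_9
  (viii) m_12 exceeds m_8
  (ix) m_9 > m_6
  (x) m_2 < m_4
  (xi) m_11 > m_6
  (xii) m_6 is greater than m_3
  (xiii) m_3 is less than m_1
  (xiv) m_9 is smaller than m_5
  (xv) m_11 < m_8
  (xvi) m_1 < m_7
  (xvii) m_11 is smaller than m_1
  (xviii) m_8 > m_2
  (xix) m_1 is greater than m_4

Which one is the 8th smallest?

m_5

Chaining the given pairs: m_3 < m_6 < m_11 < m_2 < m_8 < m_12 < m_9 < m_5 < m_4 < m_1 < m_7 < m_10.
The 8th smallest is m_5.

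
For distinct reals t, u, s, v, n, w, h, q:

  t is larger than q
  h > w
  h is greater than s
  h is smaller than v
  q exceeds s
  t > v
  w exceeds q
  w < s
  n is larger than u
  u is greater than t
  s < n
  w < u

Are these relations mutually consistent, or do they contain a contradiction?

inconsistent

Chaining the given relations yields q < w < s, so q < s. But one relation states s < q. These cannot both hold.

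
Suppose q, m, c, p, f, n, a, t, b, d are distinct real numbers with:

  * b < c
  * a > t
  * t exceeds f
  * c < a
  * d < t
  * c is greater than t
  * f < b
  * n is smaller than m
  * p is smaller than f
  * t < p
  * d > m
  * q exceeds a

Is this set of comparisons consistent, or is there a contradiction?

Chaining the given relations yields t < p < f, so t < f. But one relation states f < t. These cannot both hold.

inconsistent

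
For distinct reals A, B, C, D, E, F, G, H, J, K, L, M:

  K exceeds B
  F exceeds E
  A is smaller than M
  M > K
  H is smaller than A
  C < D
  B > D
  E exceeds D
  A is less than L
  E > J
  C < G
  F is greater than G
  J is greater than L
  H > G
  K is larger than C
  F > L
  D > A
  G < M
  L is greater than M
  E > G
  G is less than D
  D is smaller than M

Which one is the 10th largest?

Chaining the given pairs: C < G < H < A < D < B < K < M < L < J < E < F.
Counting 10 from the largest end gives H.

H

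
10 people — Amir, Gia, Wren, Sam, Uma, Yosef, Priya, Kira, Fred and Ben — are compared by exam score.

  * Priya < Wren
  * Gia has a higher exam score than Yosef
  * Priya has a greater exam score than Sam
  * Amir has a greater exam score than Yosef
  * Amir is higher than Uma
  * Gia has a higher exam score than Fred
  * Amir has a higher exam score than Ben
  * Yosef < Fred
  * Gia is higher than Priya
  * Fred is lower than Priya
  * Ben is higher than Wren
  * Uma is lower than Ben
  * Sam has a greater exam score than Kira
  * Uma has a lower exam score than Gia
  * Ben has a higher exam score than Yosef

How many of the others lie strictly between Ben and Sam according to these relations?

The relations place Sam below Ben. An element lies strictly between them when it is forced above Sam and also forced below Ben.
Above Sam: {Priya, Wren, Gia, Amir}. Below Ben: {Yosef, Kira, Uma, Fred, Priya, Wren}.
Intersection: {Priya, Wren} — 2.

2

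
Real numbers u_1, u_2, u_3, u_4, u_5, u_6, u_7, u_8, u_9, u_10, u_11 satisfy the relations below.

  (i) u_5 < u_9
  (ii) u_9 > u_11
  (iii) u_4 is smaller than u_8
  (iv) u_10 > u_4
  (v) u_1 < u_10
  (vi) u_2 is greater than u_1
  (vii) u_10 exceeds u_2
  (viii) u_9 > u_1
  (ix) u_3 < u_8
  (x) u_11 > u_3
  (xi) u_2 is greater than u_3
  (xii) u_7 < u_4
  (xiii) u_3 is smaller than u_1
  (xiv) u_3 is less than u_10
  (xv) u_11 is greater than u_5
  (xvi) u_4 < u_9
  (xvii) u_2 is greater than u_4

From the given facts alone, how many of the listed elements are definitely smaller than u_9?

6

The elements the relations force below u_9 are u_7, u_3, u_5, u_1, u_4, u_11 — no chain reaches any other.
That is 6.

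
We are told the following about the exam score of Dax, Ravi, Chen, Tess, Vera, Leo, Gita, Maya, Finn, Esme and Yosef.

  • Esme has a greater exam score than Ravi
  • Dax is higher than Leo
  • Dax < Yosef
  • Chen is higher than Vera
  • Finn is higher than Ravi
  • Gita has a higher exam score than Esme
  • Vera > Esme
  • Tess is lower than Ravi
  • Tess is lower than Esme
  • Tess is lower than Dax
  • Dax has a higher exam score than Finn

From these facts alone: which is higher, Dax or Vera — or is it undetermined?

undetermined

Following every chain through Vera: above Vera we get Chen; below Vera we get Tess, Ravi, Esme.
Dax is not reached, and no chain runs the other way from Dax to Vera.
So the given relations leave the order of Vera and Dax undetermined.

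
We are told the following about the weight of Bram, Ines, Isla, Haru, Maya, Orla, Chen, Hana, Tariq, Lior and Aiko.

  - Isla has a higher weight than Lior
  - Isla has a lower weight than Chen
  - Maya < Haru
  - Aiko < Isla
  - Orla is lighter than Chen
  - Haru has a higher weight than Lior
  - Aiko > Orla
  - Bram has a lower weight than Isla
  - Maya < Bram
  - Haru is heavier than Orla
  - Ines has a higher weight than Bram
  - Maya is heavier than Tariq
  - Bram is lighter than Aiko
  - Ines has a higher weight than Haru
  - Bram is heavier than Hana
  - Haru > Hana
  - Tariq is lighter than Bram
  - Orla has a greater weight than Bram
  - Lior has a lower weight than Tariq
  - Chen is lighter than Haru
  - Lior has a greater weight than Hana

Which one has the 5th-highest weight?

Piecing the relations together gives one ordering: Hana < Lior < Tariq < Maya < Bram < Orla < Aiko < Isla < Chen < Haru < Ines.
Counting 5 from the largest end gives Aiko.

Aiko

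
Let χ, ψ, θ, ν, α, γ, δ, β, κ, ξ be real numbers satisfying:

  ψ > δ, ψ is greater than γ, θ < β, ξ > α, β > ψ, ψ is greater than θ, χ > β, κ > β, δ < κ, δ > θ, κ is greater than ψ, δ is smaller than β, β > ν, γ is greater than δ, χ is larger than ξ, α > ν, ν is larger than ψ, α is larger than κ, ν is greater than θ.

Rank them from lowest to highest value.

θ < δ < γ < ψ < ν < β < κ < α < ξ < χ

The consecutive links are each given: θ < δ; δ < γ; γ < ψ; ψ < ν; ν < β; β < κ; κ < α; α < ξ; ξ < χ.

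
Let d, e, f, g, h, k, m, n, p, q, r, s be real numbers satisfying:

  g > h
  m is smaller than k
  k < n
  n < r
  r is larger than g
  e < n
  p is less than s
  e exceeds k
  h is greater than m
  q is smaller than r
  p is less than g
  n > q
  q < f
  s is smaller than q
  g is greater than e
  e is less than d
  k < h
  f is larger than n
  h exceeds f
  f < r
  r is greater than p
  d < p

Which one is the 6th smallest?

Piecing the relations together gives one ordering: m < k < e < d < p < s < q < n < f < h < g < r.
Counting 6 from the smallest end gives s.

s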